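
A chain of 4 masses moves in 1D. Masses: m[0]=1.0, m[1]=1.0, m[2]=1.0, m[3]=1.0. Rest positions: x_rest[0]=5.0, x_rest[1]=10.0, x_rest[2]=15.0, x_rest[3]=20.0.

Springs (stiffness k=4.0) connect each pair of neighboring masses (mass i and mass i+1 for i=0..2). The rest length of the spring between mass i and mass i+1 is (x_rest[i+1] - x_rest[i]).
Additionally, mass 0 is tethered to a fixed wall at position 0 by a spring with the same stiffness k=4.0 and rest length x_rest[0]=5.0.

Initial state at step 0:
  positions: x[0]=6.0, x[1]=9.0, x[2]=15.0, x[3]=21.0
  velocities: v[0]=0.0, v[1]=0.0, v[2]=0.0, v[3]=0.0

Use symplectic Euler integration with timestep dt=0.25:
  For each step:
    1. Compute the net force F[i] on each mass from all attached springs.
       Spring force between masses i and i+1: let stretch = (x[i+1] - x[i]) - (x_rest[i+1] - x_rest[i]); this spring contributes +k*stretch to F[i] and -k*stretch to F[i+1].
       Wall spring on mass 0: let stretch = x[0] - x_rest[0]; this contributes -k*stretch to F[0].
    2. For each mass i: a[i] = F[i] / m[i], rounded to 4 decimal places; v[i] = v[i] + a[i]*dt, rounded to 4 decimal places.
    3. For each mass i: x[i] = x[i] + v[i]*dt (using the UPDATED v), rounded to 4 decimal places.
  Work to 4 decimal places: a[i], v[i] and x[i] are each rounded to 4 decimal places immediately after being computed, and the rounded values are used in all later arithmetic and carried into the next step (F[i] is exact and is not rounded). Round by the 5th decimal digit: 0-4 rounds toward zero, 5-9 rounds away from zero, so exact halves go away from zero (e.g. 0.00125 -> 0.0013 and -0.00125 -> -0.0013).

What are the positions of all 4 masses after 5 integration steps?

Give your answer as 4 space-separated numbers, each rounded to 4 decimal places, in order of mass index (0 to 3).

Step 0: x=[6.0000 9.0000 15.0000 21.0000] v=[0.0000 0.0000 0.0000 0.0000]
Step 1: x=[5.2500 9.7500 15.0000 20.7500] v=[-3.0000 3.0000 0.0000 -1.0000]
Step 2: x=[4.3125 10.6875 15.1250 20.3125] v=[-3.7500 3.7500 0.5000 -1.7500]
Step 3: x=[3.8906 11.1406 15.4375 19.8281] v=[-1.6875 1.8125 1.2500 -1.9375]
Step 4: x=[4.3086 10.8555 15.7734 19.4961] v=[1.6719 -1.1406 1.3437 -1.3281]
Step 5: x=[5.2862 10.1631 15.8105 19.4834] v=[3.9102 -2.7696 0.1485 -0.0508]

Answer: 5.2862 10.1631 15.8105 19.4834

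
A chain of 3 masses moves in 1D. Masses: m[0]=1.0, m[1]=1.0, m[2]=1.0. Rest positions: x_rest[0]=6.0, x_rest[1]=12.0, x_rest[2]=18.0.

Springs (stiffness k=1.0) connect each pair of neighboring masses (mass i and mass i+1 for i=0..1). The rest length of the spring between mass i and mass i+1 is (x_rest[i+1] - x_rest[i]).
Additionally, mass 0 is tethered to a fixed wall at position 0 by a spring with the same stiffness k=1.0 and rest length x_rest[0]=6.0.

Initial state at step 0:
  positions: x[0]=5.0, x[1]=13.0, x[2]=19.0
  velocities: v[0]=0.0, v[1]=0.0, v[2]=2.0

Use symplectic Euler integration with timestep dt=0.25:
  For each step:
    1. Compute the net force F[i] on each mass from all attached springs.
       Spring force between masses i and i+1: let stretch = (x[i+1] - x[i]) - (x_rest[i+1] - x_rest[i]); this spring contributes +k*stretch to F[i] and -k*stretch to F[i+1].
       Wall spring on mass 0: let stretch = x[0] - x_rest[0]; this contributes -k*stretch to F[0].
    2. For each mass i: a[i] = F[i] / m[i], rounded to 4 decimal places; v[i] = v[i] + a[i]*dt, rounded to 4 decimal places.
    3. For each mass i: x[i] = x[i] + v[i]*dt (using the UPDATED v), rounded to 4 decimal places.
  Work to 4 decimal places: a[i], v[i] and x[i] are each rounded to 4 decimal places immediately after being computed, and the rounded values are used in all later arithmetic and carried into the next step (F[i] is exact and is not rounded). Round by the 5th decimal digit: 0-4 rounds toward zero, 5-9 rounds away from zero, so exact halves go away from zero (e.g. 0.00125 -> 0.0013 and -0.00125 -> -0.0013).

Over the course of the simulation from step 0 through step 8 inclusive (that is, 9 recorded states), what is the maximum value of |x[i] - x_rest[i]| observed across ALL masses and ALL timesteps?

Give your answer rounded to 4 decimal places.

Step 0: x=[5.0000 13.0000 19.0000] v=[0.0000 0.0000 2.0000]
Step 1: x=[5.1875 12.8750 19.5000] v=[0.7500 -0.5000 2.0000]
Step 2: x=[5.5313 12.6836 19.9610] v=[1.3750 -0.7656 1.8438]
Step 3: x=[5.9764 12.5000 20.3421] v=[1.7803 -0.7343 1.5245]
Step 4: x=[6.4557 12.3988 20.6081] v=[1.9171 -0.4047 1.0640]
Step 5: x=[6.9030 12.4393 20.7360] v=[1.7890 0.1619 0.5117]
Step 6: x=[7.2648 12.6523 20.7204] v=[1.4473 0.8520 -0.0625]
Step 7: x=[7.5093 13.0329 20.5755] v=[0.9780 1.5222 -0.5795]
Step 8: x=[7.6297 13.5397 20.3342] v=[0.4816 2.0270 -0.9652]
Max displacement = 2.7360

Answer: 2.7360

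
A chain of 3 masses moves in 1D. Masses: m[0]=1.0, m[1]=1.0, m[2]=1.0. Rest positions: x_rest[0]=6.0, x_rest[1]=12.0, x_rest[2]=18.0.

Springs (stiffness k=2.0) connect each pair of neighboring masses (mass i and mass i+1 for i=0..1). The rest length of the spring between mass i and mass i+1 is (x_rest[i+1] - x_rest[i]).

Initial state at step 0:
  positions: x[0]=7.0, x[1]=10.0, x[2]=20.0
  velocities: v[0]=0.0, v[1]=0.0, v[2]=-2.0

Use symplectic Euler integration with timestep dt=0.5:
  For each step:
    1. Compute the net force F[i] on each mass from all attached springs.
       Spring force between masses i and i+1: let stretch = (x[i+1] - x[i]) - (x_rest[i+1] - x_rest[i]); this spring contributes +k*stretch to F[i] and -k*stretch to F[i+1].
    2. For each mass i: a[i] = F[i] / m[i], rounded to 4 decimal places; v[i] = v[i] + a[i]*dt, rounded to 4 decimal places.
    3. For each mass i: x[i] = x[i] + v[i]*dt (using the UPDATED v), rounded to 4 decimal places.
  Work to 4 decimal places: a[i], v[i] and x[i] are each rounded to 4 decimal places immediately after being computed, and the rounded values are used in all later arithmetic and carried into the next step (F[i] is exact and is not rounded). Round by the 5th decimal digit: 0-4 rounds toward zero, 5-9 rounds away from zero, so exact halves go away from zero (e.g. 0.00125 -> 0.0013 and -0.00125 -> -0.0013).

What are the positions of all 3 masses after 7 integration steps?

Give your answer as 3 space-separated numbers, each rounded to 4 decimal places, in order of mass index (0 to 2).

Step 0: x=[7.0000 10.0000 20.0000] v=[0.0000 0.0000 -2.0000]
Step 1: x=[5.5000 13.5000 17.0000] v=[-3.0000 7.0000 -6.0000]
Step 2: x=[5.0000 14.7500 15.2500] v=[-1.0000 2.5000 -3.5000]
Step 3: x=[6.3750 11.3750 16.2500] v=[2.7500 -6.7500 2.0000]
Step 4: x=[7.2500 7.9375 17.8125] v=[1.7500 -6.8750 3.1250]
Step 5: x=[5.4688 9.0938 17.4375] v=[-3.5625 2.3125 -0.7500]
Step 6: x=[2.5001 12.6094 15.8907] v=[-5.9375 7.0312 -3.0937]
Step 7: x=[1.5860 12.7110 15.7032] v=[-1.8282 0.2032 -0.3750]

Answer: 1.5860 12.7110 15.7032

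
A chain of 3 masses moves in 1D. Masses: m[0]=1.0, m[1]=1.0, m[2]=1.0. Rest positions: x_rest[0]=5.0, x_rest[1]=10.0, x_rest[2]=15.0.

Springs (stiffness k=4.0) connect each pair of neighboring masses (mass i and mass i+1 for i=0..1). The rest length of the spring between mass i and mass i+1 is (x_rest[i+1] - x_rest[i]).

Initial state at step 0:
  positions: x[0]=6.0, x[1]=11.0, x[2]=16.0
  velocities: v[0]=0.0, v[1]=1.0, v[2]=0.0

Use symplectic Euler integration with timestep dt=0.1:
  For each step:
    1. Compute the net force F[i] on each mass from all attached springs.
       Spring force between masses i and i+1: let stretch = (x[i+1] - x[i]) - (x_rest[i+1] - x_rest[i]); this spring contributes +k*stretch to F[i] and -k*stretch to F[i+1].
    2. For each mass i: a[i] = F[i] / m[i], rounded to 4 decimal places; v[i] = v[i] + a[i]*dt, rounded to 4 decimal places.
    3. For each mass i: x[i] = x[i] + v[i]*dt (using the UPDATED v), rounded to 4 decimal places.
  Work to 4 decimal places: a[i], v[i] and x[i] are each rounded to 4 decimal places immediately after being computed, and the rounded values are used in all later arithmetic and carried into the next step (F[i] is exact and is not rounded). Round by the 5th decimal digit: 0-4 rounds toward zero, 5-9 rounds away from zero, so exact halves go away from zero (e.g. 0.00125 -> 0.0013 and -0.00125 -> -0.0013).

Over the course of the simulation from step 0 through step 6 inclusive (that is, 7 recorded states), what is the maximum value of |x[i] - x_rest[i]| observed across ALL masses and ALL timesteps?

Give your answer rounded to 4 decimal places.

Answer: 1.3698

Derivation:
Step 0: x=[6.0000 11.0000 16.0000] v=[0.0000 1.0000 0.0000]
Step 1: x=[6.0000 11.1000 16.0000] v=[0.0000 1.0000 0.0000]
Step 2: x=[6.0040 11.1920 16.0040] v=[0.0400 0.9200 0.0400]
Step 3: x=[6.0155 11.2690 16.0155] v=[0.1152 0.7696 0.1152]
Step 4: x=[6.0372 11.3257 16.0372] v=[0.2166 0.5668 0.2166]
Step 5: x=[6.0704 11.3593 16.0704] v=[0.3320 0.3360 0.3320]
Step 6: x=[6.1152 11.3698 16.1152] v=[0.4476 0.1049 0.4476]
Max displacement = 1.3698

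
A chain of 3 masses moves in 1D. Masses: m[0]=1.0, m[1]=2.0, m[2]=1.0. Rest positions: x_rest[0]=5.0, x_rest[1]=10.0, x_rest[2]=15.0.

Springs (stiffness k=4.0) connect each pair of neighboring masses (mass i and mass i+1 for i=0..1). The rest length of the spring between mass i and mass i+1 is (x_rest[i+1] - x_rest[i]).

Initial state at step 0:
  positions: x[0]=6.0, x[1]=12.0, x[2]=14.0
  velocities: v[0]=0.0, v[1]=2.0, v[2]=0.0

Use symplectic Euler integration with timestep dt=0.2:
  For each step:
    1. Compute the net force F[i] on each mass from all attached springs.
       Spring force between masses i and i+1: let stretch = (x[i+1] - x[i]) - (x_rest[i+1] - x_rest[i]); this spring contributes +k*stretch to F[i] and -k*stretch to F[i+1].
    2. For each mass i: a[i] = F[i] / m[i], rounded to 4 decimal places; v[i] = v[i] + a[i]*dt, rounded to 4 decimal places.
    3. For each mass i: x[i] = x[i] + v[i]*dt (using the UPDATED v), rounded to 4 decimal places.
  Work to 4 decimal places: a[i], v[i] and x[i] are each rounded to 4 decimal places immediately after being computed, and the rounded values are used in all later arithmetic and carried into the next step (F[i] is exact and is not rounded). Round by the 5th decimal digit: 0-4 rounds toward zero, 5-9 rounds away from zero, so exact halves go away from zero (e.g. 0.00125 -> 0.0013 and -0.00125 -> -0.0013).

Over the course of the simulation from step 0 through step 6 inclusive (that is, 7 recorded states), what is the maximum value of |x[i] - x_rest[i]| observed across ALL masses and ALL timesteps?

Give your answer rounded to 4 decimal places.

Step 0: x=[6.0000 12.0000 14.0000] v=[0.0000 2.0000 0.0000]
Step 1: x=[6.1600 12.0800 14.4800] v=[0.8000 0.4000 2.4000]
Step 2: x=[6.4672 11.8784 15.3760] v=[1.5360 -1.0080 4.4800]
Step 3: x=[6.8402 11.5237 16.5124] v=[1.8650 -1.7734 5.6819]
Step 4: x=[7.1626 11.1934 17.6506] v=[1.6118 -1.6513 5.6909]
Step 5: x=[7.3299 11.0573 18.5556] v=[0.8364 -0.6807 4.5251]
Step 6: x=[7.2936 11.2228 19.0609] v=[-0.1817 0.8277 2.5265]
Max displacement = 4.0609

Answer: 4.0609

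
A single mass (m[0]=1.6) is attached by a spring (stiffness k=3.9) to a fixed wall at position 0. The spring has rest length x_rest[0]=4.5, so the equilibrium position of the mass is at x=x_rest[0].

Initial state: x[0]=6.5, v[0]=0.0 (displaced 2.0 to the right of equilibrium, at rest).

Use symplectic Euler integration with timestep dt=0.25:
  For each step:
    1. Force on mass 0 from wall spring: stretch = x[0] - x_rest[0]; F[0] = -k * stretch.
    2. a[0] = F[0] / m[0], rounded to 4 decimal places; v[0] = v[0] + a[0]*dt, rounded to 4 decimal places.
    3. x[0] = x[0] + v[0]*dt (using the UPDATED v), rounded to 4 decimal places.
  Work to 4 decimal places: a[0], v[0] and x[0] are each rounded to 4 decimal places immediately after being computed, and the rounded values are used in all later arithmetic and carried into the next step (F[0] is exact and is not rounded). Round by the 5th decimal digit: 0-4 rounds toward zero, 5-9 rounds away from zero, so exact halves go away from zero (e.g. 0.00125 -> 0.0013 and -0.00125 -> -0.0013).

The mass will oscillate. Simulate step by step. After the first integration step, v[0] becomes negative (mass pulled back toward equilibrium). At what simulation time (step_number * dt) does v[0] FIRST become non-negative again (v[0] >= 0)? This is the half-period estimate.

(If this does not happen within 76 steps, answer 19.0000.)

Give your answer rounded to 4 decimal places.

Answer: 2.0000

Derivation:
Step 0: x=[6.5000] v=[0.0000]
Step 1: x=[6.1953] v=[-1.2188]
Step 2: x=[5.6323] v=[-2.2519]
Step 3: x=[4.8968] v=[-2.9419]
Step 4: x=[4.1009] v=[-3.1837]
Step 5: x=[3.3658] v=[-2.9405]
Step 6: x=[2.8035] v=[-2.2494]
Step 7: x=[2.4996] v=[-1.2156]
Step 8: x=[2.5005] v=[0.0034]
First v>=0 after going negative at step 8, time=2.0000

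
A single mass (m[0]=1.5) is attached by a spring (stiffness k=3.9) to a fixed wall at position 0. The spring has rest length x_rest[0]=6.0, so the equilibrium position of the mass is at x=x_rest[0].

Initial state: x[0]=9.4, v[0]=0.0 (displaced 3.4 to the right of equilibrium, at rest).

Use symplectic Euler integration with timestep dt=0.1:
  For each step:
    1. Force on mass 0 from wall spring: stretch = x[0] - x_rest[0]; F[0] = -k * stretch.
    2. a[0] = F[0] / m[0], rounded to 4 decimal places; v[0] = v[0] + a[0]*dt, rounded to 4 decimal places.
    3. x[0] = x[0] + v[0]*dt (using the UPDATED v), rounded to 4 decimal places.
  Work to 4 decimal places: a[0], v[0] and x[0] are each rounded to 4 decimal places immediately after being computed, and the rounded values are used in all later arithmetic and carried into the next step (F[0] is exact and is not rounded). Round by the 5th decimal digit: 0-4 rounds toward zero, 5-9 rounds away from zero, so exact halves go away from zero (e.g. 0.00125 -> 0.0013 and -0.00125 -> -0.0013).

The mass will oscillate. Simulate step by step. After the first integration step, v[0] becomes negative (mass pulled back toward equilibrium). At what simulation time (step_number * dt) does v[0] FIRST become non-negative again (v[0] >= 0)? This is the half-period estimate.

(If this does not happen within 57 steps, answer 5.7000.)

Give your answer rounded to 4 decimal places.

Step 0: x=[9.4000] v=[0.0000]
Step 1: x=[9.3116] v=[-0.8840]
Step 2: x=[9.1371] v=[-1.7450]
Step 3: x=[8.8810] v=[-2.5607]
Step 4: x=[8.5500] v=[-3.3098]
Step 5: x=[8.1527] v=[-3.9728]
Step 6: x=[7.6995] v=[-4.5325]
Step 7: x=[7.2021] v=[-4.9744]
Step 8: x=[6.6734] v=[-5.2870]
Step 9: x=[6.1272] v=[-5.4621]
Step 10: x=[5.5777] v=[-5.4952]
Step 11: x=[5.0392] v=[-5.3854]
Step 12: x=[4.5256] v=[-5.1356]
Step 13: x=[4.0504] v=[-4.7523]
Step 14: x=[3.6259] v=[-4.2454]
Step 15: x=[3.2631] v=[-3.6281]
Step 16: x=[2.9715] v=[-2.9165]
Step 17: x=[2.7586] v=[-2.1291]
Step 18: x=[2.6300] v=[-1.2863]
Step 19: x=[2.5890] v=[-0.4101]
Step 20: x=[2.6367] v=[0.4768]
First v>=0 after going negative at step 20, time=2.0000

Answer: 2.0000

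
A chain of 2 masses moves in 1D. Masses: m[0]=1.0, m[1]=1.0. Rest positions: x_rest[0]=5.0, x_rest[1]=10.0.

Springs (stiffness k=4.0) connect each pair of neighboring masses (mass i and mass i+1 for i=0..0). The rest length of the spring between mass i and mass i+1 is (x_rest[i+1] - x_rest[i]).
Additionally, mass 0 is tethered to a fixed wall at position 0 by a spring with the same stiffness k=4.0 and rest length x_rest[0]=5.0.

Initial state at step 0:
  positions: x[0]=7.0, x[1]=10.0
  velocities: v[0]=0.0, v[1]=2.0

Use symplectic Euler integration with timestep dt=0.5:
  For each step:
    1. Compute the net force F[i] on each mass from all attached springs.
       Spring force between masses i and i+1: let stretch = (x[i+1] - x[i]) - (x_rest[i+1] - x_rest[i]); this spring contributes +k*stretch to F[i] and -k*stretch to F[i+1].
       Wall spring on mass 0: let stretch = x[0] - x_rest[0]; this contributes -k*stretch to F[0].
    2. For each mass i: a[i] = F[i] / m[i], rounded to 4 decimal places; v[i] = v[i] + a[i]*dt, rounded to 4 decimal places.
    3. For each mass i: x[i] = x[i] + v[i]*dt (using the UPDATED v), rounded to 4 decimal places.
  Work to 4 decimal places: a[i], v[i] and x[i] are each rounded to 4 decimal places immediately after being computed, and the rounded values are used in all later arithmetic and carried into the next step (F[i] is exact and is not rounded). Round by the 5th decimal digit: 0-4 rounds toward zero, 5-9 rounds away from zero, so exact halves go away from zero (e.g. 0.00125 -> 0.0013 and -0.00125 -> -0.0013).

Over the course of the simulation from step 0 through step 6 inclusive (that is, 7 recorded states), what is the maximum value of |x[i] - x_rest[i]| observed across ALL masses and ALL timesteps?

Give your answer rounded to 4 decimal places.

Answer: 3.0000

Derivation:
Step 0: x=[7.0000 10.0000] v=[0.0000 2.0000]
Step 1: x=[3.0000 13.0000] v=[-8.0000 6.0000]
Step 2: x=[6.0000 11.0000] v=[6.0000 -4.0000]
Step 3: x=[8.0000 9.0000] v=[4.0000 -4.0000]
Step 4: x=[3.0000 11.0000] v=[-10.0000 4.0000]
Step 5: x=[3.0000 10.0000] v=[0.0000 -2.0000]
Step 6: x=[7.0000 7.0000] v=[8.0000 -6.0000]
Max displacement = 3.0000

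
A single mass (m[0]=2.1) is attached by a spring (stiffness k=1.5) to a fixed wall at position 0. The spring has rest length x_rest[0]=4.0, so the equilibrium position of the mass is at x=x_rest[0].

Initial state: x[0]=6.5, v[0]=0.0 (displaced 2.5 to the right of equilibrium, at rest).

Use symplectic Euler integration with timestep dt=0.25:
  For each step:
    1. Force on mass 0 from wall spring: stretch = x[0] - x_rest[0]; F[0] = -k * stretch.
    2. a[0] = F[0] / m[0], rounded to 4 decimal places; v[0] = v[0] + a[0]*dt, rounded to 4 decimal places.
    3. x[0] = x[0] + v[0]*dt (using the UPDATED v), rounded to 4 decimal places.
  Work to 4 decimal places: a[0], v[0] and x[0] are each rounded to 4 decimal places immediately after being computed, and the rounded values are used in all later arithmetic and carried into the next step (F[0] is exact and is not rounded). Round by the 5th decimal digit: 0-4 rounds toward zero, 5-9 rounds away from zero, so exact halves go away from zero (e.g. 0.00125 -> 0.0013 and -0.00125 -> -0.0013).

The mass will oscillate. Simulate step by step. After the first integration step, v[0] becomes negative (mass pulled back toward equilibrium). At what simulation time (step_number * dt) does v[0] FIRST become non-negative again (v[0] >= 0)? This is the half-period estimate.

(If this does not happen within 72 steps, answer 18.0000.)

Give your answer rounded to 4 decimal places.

Step 0: x=[6.5000] v=[0.0000]
Step 1: x=[6.3884] v=[-0.4464]
Step 2: x=[6.1702] v=[-0.8729]
Step 3: x=[5.8551] v=[-1.2604]
Step 4: x=[5.4572] v=[-1.5917]
Step 5: x=[4.9942] v=[-1.8519]
Step 6: x=[4.4869] v=[-2.0294]
Step 7: x=[3.9578] v=[-2.1164]
Step 8: x=[3.4306] v=[-2.1089]
Step 9: x=[2.9288] v=[-2.0072]
Step 10: x=[2.4748] v=[-1.8159]
Step 11: x=[2.0889] v=[-1.5436]
Step 12: x=[1.7883] v=[-1.2023]
Step 13: x=[1.5865] v=[-0.8074]
Step 14: x=[1.4924] v=[-0.3764]
Step 15: x=[1.5103] v=[0.0714]
First v>=0 after going negative at step 15, time=3.7500

Answer: 3.7500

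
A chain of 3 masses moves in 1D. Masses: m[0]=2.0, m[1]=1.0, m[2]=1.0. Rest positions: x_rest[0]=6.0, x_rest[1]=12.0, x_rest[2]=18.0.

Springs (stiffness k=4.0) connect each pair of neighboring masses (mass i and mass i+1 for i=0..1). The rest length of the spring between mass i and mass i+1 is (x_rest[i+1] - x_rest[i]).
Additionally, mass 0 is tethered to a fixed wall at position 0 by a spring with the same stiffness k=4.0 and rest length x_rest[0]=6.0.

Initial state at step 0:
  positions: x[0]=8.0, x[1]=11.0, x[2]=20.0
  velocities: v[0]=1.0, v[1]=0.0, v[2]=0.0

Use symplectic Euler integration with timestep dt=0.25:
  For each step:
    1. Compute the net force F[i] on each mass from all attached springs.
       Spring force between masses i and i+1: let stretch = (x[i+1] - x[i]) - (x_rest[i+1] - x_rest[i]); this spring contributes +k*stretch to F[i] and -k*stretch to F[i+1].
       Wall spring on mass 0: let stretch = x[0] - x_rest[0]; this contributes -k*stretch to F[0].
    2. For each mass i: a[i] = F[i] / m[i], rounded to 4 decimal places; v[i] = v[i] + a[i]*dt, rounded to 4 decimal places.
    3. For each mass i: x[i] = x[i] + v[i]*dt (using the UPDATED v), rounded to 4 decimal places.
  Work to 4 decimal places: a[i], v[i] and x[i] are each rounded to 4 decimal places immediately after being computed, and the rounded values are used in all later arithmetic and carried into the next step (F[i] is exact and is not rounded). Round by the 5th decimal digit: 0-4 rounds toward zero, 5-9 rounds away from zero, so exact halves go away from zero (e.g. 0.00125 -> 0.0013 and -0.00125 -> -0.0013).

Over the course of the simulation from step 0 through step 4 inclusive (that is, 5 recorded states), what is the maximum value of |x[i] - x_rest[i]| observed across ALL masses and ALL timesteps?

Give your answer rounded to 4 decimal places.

Answer: 3.5079

Derivation:
Step 0: x=[8.0000 11.0000 20.0000] v=[1.0000 0.0000 0.0000]
Step 1: x=[7.6250 12.5000 19.2500] v=[-1.5000 6.0000 -3.0000]
Step 2: x=[6.9063 14.4688 18.3125] v=[-2.8750 7.8750 -3.7500]
Step 3: x=[6.2696 15.5079 17.9141] v=[-2.5469 4.1562 -1.5937]
Step 4: x=[6.0040 14.8389 18.4141] v=[-1.0626 -2.6759 2.0001]
Max displacement = 3.5079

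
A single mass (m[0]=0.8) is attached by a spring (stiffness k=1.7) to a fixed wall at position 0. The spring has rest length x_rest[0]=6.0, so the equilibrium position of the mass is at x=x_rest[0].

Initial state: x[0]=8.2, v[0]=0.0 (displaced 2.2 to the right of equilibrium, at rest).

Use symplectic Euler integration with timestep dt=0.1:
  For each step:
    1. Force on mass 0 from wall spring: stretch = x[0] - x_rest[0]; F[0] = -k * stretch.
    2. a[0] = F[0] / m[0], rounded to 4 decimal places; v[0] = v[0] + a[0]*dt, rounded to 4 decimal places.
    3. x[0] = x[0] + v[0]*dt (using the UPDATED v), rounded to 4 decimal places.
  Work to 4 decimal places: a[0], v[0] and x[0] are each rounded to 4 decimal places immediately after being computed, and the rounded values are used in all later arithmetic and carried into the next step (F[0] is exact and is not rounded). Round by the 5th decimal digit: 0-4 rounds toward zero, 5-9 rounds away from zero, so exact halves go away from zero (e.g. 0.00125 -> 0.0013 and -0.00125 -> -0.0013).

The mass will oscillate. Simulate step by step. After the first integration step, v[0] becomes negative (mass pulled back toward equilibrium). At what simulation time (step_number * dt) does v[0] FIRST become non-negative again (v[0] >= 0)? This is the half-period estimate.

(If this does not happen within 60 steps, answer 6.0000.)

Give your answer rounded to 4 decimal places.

Answer: 2.2000

Derivation:
Step 0: x=[8.2000] v=[0.0000]
Step 1: x=[8.1533] v=[-0.4675]
Step 2: x=[8.0608] v=[-0.9251]
Step 3: x=[7.9245] v=[-1.3630]
Step 4: x=[7.7473] v=[-1.7720]
Step 5: x=[7.5330] v=[-2.1433]
Step 6: x=[7.2861] v=[-2.4691]
Step 7: x=[7.0119] v=[-2.7424]
Step 8: x=[6.7162] v=[-2.9574]
Step 9: x=[6.4052] v=[-3.1096]
Step 10: x=[6.0856] v=[-3.1957]
Step 11: x=[5.7642] v=[-3.2139]
Step 12: x=[5.4478] v=[-3.1638]
Step 13: x=[5.1432] v=[-3.0465]
Step 14: x=[4.8568] v=[-2.8644]
Step 15: x=[4.5947] v=[-2.6215]
Step 16: x=[4.3624] v=[-2.3229]
Step 17: x=[4.1649] v=[-1.9749]
Step 18: x=[4.0064] v=[-1.5849]
Step 19: x=[3.8903] v=[-1.1613]
Step 20: x=[3.8190] v=[-0.7130]
Step 21: x=[3.7941] v=[-0.2495]
Step 22: x=[3.8160] v=[0.2193]
First v>=0 after going negative at step 22, time=2.2000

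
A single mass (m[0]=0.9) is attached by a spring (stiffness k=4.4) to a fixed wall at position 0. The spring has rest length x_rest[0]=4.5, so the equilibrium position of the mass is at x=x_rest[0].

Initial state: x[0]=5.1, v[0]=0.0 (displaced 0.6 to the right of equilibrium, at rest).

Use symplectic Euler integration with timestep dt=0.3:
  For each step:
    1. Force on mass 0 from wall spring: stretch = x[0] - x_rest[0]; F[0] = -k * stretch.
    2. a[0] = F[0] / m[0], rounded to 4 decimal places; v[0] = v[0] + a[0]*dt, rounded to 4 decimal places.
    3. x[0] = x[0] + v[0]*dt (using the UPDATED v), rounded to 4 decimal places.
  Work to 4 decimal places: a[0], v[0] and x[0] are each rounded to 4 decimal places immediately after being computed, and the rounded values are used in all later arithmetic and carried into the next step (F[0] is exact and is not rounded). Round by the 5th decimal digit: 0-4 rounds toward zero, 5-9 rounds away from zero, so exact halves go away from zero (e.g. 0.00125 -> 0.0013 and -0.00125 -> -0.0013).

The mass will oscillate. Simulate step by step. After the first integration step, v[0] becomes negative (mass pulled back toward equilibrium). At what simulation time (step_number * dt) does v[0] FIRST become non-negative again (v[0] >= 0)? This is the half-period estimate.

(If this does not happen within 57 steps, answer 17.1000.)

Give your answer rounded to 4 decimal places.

Answer: 1.5000

Derivation:
Step 0: x=[5.1000] v=[0.0000]
Step 1: x=[4.8360] v=[-0.8800]
Step 2: x=[4.4242] v=[-1.3728]
Step 3: x=[4.0457] v=[-1.2616]
Step 4: x=[3.8671] v=[-0.5953]
Step 5: x=[3.9670] v=[0.3330]
First v>=0 after going negative at step 5, time=1.5000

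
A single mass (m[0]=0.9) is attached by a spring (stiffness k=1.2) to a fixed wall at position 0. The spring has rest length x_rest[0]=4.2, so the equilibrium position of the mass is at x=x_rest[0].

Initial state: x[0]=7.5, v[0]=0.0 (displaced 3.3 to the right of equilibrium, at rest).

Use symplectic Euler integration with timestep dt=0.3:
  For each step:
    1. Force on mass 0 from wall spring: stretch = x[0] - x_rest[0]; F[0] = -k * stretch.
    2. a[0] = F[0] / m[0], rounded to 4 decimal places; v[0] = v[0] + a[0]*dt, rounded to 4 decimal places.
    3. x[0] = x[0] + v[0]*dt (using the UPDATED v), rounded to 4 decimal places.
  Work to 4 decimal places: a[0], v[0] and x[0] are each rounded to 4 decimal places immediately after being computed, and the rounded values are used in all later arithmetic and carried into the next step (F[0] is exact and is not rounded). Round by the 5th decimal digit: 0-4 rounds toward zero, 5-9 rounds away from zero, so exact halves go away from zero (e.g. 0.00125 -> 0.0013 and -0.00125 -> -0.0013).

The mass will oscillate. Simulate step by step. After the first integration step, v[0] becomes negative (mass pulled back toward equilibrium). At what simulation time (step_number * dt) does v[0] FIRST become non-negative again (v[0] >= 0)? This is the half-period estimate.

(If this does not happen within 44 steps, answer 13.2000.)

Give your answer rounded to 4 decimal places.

Step 0: x=[7.5000] v=[0.0000]
Step 1: x=[7.1040] v=[-1.3200]
Step 2: x=[6.3595] v=[-2.4816]
Step 3: x=[5.3559] v=[-3.3454]
Step 4: x=[4.2136] v=[-3.8078]
Step 5: x=[3.0696] v=[-3.8132]
Step 6: x=[2.0613] v=[-3.3610]
Step 7: x=[1.3097] v=[-2.5055]
Step 8: x=[0.9049] v=[-1.3494]
Step 9: x=[0.8955] v=[-0.0314]
Step 10: x=[1.2826] v=[1.2904]
First v>=0 after going negative at step 10, time=3.0000

Answer: 3.0000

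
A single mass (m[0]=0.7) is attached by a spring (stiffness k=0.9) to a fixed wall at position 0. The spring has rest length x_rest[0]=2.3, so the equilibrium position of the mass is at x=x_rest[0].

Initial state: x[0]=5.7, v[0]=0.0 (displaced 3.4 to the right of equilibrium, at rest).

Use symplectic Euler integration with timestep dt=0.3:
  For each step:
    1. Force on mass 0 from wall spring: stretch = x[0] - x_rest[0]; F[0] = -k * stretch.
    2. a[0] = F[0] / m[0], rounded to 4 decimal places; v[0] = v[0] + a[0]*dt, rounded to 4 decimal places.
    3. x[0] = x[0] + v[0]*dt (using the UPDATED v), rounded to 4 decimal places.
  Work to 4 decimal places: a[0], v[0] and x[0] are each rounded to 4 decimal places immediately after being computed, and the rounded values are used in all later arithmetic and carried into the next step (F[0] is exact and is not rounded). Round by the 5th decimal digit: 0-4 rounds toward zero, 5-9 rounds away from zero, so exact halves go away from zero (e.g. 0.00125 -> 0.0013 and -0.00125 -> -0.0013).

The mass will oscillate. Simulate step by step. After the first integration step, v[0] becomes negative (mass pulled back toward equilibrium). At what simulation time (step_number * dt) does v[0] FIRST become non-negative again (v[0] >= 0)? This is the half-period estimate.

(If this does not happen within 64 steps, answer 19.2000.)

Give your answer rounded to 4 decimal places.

Step 0: x=[5.7000] v=[0.0000]
Step 1: x=[5.3066] v=[-1.3114]
Step 2: x=[4.5653] v=[-2.4711]
Step 3: x=[3.5618] v=[-3.3449]
Step 4: x=[2.4123] v=[-3.8316]
Step 5: x=[1.2498] v=[-3.8749]
Step 6: x=[0.2089] v=[-3.4698]
Step 7: x=[-0.5901] v=[-2.6632]
Step 8: x=[-1.0547] v=[-1.5485]
Step 9: x=[-1.1311] v=[-0.2545]
Step 10: x=[-0.8104] v=[1.0689]
First v>=0 after going negative at step 10, time=3.0000

Answer: 3.0000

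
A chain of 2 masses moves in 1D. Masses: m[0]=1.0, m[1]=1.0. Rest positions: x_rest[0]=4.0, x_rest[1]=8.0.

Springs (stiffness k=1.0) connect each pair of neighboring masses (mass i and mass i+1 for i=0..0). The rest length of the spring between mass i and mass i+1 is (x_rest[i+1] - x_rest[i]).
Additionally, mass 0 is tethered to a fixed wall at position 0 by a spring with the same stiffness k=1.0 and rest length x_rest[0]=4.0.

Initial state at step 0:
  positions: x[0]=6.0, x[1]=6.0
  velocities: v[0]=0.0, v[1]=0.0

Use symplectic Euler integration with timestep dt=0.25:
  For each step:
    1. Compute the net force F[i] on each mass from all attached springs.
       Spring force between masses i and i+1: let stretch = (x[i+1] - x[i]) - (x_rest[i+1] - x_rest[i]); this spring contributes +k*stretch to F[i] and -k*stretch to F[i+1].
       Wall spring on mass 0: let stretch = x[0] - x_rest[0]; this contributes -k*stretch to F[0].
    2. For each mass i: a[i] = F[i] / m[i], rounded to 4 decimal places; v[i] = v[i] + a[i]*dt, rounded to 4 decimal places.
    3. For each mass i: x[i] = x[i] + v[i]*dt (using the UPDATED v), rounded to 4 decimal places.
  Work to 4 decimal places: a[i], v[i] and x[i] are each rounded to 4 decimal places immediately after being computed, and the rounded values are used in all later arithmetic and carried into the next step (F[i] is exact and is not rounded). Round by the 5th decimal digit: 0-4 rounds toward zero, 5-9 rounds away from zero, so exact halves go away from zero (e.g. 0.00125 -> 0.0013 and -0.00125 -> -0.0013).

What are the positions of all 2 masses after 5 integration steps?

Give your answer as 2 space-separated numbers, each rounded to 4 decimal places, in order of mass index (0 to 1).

Step 0: x=[6.0000 6.0000] v=[0.0000 0.0000]
Step 1: x=[5.6250 6.2500] v=[-1.5000 1.0000]
Step 2: x=[4.9375 6.7110] v=[-2.7500 1.8438]
Step 3: x=[4.0523 7.3111] v=[-3.5410 2.4004]
Step 4: x=[3.1175 7.9575] v=[-3.7394 2.5857]
Step 5: x=[2.2903 8.5514] v=[-3.3088 2.3757]

Answer: 2.2903 8.5514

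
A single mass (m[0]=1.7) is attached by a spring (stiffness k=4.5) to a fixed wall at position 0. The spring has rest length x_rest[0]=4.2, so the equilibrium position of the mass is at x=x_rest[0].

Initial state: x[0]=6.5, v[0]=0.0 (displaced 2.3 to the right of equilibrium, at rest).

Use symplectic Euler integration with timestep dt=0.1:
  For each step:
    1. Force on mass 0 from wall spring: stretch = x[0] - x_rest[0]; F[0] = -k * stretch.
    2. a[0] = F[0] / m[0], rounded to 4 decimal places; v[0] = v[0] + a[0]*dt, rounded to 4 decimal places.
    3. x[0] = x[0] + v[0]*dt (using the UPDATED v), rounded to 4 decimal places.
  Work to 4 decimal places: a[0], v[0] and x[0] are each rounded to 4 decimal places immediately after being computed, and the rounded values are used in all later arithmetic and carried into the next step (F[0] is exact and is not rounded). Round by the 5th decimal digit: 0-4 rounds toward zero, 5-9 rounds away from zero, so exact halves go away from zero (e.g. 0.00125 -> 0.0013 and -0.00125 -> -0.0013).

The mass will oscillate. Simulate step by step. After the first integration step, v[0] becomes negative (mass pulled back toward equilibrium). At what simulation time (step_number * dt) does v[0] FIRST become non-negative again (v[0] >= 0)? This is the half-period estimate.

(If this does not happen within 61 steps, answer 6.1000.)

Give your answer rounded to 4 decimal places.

Answer: 2.0000

Derivation:
Step 0: x=[6.5000] v=[0.0000]
Step 1: x=[6.4391] v=[-0.6088]
Step 2: x=[6.3190] v=[-1.2015]
Step 3: x=[6.1428] v=[-1.7624]
Step 4: x=[5.9151] v=[-2.2767]
Step 5: x=[5.6420] v=[-2.7307]
Step 6: x=[5.3308] v=[-3.1124]
Step 7: x=[4.9896] v=[-3.4117]
Step 8: x=[4.6275] v=[-3.6207]
Step 9: x=[4.2541] v=[-3.7339]
Step 10: x=[3.8793] v=[-3.7482]
Step 11: x=[3.5130] v=[-3.6633]
Step 12: x=[3.1649] v=[-3.4815]
Step 13: x=[2.8442] v=[-3.2075]
Step 14: x=[2.5593] v=[-2.8486]
Step 15: x=[2.3179] v=[-2.4143]
Step 16: x=[2.1263] v=[-1.9161]
Step 17: x=[1.9896] v=[-1.3672]
Step 18: x=[1.9114] v=[-0.7821]
Step 19: x=[1.8938] v=[-0.1763]
Step 20: x=[1.9372] v=[0.4342]
First v>=0 after going negative at step 20, time=2.0000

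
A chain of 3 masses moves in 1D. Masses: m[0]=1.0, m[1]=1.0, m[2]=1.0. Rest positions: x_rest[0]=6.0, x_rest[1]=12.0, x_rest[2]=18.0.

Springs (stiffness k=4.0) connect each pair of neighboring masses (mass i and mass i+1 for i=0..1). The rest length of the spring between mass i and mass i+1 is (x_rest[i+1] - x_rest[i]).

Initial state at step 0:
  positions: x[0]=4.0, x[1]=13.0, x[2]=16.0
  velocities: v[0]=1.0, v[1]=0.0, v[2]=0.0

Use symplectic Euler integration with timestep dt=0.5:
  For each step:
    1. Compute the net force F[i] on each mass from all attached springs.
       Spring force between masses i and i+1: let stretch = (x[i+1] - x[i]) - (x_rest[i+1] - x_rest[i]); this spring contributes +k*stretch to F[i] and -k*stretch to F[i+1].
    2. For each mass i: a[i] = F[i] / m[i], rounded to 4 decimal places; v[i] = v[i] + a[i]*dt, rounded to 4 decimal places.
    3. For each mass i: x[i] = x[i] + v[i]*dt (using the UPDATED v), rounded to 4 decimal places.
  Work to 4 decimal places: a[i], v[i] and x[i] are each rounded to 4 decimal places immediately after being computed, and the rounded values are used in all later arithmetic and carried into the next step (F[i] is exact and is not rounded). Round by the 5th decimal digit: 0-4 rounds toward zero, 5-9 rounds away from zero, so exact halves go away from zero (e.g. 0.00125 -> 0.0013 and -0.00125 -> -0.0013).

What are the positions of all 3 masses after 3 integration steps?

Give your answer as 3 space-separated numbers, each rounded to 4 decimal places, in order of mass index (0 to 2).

Answer: 4.5000 13.5000 16.5000

Derivation:
Step 0: x=[4.0000 13.0000 16.0000] v=[1.0000 0.0000 0.0000]
Step 1: x=[7.5000 7.0000 19.0000] v=[7.0000 -12.0000 6.0000]
Step 2: x=[4.5000 13.5000 16.0000] v=[-6.0000 13.0000 -6.0000]
Step 3: x=[4.5000 13.5000 16.5000] v=[0.0000 0.0000 1.0000]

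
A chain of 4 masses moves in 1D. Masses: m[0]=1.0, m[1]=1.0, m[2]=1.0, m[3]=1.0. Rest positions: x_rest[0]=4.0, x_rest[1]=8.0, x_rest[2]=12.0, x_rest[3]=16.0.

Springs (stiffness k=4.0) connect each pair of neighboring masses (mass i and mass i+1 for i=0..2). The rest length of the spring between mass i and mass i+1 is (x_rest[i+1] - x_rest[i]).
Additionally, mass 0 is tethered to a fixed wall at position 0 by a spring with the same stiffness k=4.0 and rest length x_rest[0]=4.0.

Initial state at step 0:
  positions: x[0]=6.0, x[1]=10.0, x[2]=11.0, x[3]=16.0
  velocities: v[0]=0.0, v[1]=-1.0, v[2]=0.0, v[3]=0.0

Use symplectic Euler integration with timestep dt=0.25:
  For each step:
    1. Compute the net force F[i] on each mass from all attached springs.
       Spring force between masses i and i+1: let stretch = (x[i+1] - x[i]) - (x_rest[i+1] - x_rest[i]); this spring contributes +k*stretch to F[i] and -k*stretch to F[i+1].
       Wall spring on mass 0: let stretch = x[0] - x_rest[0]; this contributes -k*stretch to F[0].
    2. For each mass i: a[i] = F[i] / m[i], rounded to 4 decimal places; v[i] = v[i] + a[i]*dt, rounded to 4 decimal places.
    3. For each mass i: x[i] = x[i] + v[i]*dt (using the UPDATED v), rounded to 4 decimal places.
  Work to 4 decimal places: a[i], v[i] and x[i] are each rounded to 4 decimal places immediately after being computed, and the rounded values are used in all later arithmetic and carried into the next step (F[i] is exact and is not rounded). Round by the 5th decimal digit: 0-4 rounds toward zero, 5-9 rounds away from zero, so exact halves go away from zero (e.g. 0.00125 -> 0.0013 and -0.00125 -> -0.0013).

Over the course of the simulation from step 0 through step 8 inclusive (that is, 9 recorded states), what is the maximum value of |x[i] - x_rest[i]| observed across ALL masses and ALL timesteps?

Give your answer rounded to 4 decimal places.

Step 0: x=[6.0000 10.0000 11.0000 16.0000] v=[0.0000 -1.0000 0.0000 0.0000]
Step 1: x=[5.5000 9.0000 12.0000 15.7500] v=[-2.0000 -4.0000 4.0000 -1.0000]
Step 2: x=[4.5000 7.8750 13.1875 15.5625] v=[-4.0000 -4.5000 4.7500 -0.7500]
Step 3: x=[3.2188 7.2344 13.6406 15.7813] v=[-5.1250 -2.5625 1.8125 0.8750]
Step 4: x=[2.1368 7.1914 13.0274 16.4649] v=[-4.3282 -0.1719 -2.4530 2.7343]
Step 5: x=[1.7842 7.3438 11.8145 17.2891] v=[-1.4104 0.6095 -4.8515 3.2968]
Step 6: x=[2.3755 7.2240 10.8526 17.7447] v=[2.3650 -0.4794 -3.8476 1.8222]
Step 7: x=[3.5850 6.7992 10.7066 17.4772] v=[4.8380 -1.6993 -0.5841 -1.0699]
Step 8: x=[4.7018 6.5477 11.2764 16.5171] v=[4.4672 -1.0061 2.2791 -3.8405]
Max displacement = 2.2158

Answer: 2.2158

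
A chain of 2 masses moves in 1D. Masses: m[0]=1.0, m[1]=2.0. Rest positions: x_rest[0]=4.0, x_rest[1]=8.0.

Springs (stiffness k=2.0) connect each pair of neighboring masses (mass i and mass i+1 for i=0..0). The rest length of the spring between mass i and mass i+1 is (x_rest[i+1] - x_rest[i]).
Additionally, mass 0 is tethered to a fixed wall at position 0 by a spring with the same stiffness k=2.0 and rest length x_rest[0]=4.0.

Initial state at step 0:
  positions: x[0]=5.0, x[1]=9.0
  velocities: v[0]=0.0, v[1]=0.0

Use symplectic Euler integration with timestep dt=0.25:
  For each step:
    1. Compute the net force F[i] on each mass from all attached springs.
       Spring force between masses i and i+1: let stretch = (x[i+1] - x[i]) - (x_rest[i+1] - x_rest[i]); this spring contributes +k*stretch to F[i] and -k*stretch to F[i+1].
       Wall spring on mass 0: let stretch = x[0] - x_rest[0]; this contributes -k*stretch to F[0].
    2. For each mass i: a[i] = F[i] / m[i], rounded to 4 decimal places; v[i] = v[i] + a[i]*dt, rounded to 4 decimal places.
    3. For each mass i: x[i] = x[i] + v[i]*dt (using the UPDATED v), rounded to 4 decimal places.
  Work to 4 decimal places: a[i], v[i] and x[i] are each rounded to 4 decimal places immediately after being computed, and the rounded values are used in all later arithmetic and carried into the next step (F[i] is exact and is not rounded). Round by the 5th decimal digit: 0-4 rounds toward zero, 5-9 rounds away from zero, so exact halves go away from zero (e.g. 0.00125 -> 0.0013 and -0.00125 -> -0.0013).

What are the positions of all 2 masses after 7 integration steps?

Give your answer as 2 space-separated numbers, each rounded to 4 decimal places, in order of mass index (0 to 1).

Step 0: x=[5.0000 9.0000] v=[0.0000 0.0000]
Step 1: x=[4.8750 9.0000] v=[-0.5000 0.0000]
Step 2: x=[4.6563 8.9922] v=[-0.8750 -0.0313]
Step 3: x=[4.3975 8.9634] v=[-1.0352 -0.1153]
Step 4: x=[4.1598 8.8992] v=[-0.9510 -0.2568]
Step 5: x=[3.9945 8.7888] v=[-0.6612 -0.4417]
Step 6: x=[3.9292 8.6287] v=[-0.2613 -0.6403]
Step 7: x=[3.9602 8.4249] v=[0.1239 -0.8152]

Answer: 3.9602 8.4249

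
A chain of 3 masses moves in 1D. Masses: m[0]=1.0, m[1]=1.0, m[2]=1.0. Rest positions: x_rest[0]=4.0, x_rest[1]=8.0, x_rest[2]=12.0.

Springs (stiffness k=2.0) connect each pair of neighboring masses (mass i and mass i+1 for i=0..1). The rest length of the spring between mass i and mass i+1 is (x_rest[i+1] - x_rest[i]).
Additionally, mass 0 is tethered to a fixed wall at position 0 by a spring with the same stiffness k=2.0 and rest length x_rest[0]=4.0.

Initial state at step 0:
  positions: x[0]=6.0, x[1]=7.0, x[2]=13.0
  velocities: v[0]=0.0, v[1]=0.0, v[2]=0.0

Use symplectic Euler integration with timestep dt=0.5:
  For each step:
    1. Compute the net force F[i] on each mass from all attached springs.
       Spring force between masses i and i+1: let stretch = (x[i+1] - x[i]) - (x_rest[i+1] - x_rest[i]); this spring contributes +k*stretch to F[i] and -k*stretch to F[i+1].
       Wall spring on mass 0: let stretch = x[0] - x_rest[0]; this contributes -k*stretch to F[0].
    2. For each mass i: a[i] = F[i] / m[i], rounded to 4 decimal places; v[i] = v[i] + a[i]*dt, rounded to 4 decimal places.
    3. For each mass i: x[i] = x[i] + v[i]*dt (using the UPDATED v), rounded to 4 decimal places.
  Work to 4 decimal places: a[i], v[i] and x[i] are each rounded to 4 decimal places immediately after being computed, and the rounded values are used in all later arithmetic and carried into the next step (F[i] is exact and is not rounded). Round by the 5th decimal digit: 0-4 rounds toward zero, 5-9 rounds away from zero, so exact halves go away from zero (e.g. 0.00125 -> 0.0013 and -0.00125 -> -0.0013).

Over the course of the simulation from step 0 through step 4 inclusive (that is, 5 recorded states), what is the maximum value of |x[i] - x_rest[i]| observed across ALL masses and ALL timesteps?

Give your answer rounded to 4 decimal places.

Answer: 2.2500

Derivation:
Step 0: x=[6.0000 7.0000 13.0000] v=[0.0000 0.0000 0.0000]
Step 1: x=[3.5000 9.5000 12.0000] v=[-5.0000 5.0000 -2.0000]
Step 2: x=[2.2500 10.2500 11.7500] v=[-2.5000 1.5000 -0.5000]
Step 3: x=[3.8750 7.7500 12.7500] v=[3.2500 -5.0000 2.0000]
Step 4: x=[5.5000 5.8125 13.2500] v=[3.2500 -3.8750 1.0000]
Max displacement = 2.2500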